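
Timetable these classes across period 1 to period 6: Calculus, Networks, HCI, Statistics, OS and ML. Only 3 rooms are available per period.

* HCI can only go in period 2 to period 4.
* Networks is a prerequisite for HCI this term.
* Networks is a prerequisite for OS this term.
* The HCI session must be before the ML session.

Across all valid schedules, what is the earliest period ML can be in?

Precedence pushes ML to at least period 3.
ML at period 3 is achievable: ML in period 3; Networks in period 1; OS in period 2; HCI in period 2; Calculus in period 1; Statistics in period 1.

period 3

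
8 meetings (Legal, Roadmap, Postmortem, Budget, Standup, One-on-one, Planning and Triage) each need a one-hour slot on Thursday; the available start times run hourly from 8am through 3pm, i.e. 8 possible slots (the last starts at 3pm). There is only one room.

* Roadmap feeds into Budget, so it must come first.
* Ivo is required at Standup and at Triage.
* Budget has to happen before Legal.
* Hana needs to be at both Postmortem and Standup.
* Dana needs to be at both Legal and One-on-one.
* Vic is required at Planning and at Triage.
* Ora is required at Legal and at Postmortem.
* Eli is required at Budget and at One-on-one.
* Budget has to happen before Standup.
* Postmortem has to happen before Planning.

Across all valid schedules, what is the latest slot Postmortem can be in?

2pm

Downstream work caps Postmortem at 2pm.
Postmortem at 2pm is achievable: Roadmap in 8am; Planning in 3pm; Standup in 11am; Legal in 10am; Postmortem in 2pm; Budget in 9am; Triage in 1pm; One-on-one in 12pm.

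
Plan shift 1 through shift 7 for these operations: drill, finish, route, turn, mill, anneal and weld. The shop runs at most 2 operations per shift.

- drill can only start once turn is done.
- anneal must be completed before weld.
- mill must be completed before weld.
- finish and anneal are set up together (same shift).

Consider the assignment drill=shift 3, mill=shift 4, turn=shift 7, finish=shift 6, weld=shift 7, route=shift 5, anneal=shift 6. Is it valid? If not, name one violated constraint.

No. drill can only start once turn is done is not satisfied.

finish and anneal are set up together (same shift) — holds.
mill must be completed before weld — holds.
The shop runs at most 2 operations per shift — holds.
drill can only start once turn is done — violated.
anneal must be completed before weld — holds.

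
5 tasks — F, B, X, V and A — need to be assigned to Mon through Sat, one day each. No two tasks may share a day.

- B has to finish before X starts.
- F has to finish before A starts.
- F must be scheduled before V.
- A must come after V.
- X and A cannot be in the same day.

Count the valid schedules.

Splitting on F: it can be Mon (30), Tue (18), Wed (9), Thu (3). Listing each branch's schedules as (B, X, V, A):
F=Mon: (Tue,Wed,Thu,Fri) (Tue,Wed,Thu,Sat) (Tue,Wed,Fri,Sat) (Tue,Thu,Wed,Fri) (Tue,Thu,Wed,Sat) (Tue,Thu,Fri,Sat) (Tue,Fri,Wed,Thu) (Tue,Fri,Wed,Sat) (Tue,Fri,Thu,Sat) (Tue,Sat,Wed,Thu) (Tue,Sat,Wed,Fri) (Tue,Sat,Thu,Fri) (Wed,Thu,Tue,Fri) (Wed,Thu,Tue,Sat) (Wed,Thu,Fri,Sat) (Wed,Fri,Tue,Thu) (Wed,Fri,Tue,Sat) (Wed,Fri,Thu,Sat) (Wed,Sat,Tue,Thu) (Wed,Sat,Tue,Fri) (Wed,Sat,Thu,Fri) (Thu,Fri,Tue,Wed) (Thu,Fri,Tue,Sat) (Thu,Fri,Wed,Sat) (Thu,Sat,Tue,Wed) (Thu,Sat,Tue,Fri) (Thu,Sat,Wed,Fri) (Fri,Sat,Tue,Wed) (Fri,Sat,Tue,Thu) (Fri,Sat,Wed,Thu) — 30.
F=Tue: (Mon,Wed,Thu,Fri) (Mon,Wed,Thu,Sat) (Mon,Wed,Fri,Sat) (Mon,Thu,Wed,Fri) (Mon,Thu,Wed,Sat) (Mon,Thu,Fri,Sat) (Mon,Fri,Wed,Thu) (Mon,Fri,Wed,Sat) (Mon,Fri,Thu,Sat) (Mon,Sat,Wed,Thu) (Mon,Sat,Wed,Fri) (Mon,Sat,Thu,Fri) (Wed,Thu,Fri,Sat) (Wed,Fri,Thu,Sat) (Wed,Sat,Thu,Fri) (Thu,Fri,Wed,Sat) (Thu,Sat,Wed,Fri) (Fri,Sat,Wed,Thu) — 18.
F=Wed: (Mon,Tue,Thu,Fri) (Mon,Tue,Thu,Sat) (Mon,Tue,Fri,Sat) (Mon,Thu,Fri,Sat) (Mon,Fri,Thu,Sat) (Mon,Sat,Thu,Fri) (Tue,Thu,Fri,Sat) (Tue,Fri,Thu,Sat) (Tue,Sat,Thu,Fri) — 9.
F=Thu: (Mon,Tue,Fri,Sat) (Mon,Wed,Fri,Sat) (Tue,Wed,Fri,Sat) — 3.
Summing: 30 + 18 + 9 + 3 = 60.

60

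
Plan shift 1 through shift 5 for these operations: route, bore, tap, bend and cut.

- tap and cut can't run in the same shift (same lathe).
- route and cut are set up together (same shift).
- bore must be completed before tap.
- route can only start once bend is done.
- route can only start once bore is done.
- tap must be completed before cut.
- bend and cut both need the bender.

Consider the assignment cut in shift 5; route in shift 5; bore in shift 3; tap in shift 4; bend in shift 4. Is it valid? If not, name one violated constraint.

Yes, all constraints hold

route can only start once bore is done — holds.
tap must be completed before cut — holds.
bore must be completed before tap — holds.
route can only start once bend is done — holds.
bend and cut both need the bender — holds.
route and cut are set up together (same shift) — holds.
tap and cut can't run in the same shift (same lathe) — holds.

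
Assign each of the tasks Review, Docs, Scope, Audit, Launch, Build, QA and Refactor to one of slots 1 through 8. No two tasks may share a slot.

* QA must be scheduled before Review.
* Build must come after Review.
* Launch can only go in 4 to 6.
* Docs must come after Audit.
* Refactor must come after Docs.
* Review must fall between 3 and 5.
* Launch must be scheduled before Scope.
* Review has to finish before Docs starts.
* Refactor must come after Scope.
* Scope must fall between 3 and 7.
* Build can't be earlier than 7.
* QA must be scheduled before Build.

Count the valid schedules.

Splitting on Docs: it can be 4 (4), 5 (4), 6 (4). Listing each branch's schedules as (Review, Scope, Audit, Launch, Build, QA, Refactor):
Docs=4: (3,6,1,5,7,2,8) (3,6,1,5,8,2,7) (3,6,2,5,7,1,8) (3,6,2,5,8,1,7) — 4.
Docs=5: (3,6,1,4,7,2,8) (3,6,1,4,8,2,7) (3,6,2,4,7,1,8) (3,6,2,4,8,1,7) — 4.
Docs=6: (3,5,1,4,7,2,8) (3,5,1,4,8,2,7) (3,5,2,4,7,1,8) (3,5,2,4,8,1,7) — 4.
Summing: 4 + 4 + 4 = 12.

12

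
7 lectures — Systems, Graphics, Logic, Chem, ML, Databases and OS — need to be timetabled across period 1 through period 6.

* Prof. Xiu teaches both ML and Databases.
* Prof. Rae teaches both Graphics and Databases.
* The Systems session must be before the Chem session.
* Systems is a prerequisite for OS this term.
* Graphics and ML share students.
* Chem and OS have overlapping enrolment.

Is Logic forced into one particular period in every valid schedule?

No

Logic can be period 1 (e.g. Databases=period 3, ML=period 2, Chem=period 2, Graphics=period 1, Logic=period 1, Systems=period 1, OS=period 3) or period 2 (e.g. Logic=period 2; Databases=period 3; OS=period 3; Systems=period 1; Graphics=period 1; Chem=period 2; ML=period 2).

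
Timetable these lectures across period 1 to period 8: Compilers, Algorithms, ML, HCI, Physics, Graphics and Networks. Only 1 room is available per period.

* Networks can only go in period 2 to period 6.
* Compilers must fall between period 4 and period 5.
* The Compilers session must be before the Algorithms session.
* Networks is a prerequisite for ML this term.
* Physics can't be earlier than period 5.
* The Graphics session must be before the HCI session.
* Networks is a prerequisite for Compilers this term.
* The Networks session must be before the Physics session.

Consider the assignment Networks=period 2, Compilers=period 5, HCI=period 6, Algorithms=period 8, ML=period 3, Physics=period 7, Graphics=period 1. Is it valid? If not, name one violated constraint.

Valid

Only 1 room is available per period — holds.
Networks can only go in period 2 to period 6 — holds.
The Graphics session must be before the HCI session — holds.
Physics can't be earlier than period 5 — holds.
Networks is a prerequisite for ML this term — holds.
Compilers must fall between period 4 and period 5 — holds.
The Compilers session must be before the Algorithms session — holds.
Networks is a prerequisite for Compilers this term — holds.
The Networks session must be before the Physics session — holds.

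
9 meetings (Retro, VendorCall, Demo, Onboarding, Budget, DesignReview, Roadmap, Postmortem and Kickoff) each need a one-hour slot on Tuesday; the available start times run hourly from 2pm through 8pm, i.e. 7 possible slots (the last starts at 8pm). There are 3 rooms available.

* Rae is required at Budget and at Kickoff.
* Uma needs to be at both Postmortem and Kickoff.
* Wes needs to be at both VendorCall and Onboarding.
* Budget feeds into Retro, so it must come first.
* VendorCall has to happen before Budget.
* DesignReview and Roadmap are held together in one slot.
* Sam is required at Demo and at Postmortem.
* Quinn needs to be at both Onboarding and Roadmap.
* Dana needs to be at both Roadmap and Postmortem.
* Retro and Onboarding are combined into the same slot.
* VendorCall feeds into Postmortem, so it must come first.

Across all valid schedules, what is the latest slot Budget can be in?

Precedence pushes Budget to at least 3pm; downstream work caps Budget at 7pm.
Budget at 7pm is achievable: Onboarding=8pm; Postmortem=3pm; Budget=7pm; VendorCall=2pm; Retro=8pm; DesignReview=4pm; Kickoff=2pm; Roadmap=4pm; Demo=2pm.

7pm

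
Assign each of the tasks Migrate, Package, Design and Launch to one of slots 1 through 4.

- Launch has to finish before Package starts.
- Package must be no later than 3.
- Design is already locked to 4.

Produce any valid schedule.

Launch -> 1, Package -> 2, Design -> 4, Migrate -> 1

Checking: Launch(1) before Package(2); Package=2 in [1,3]; Design=4 in [4,4].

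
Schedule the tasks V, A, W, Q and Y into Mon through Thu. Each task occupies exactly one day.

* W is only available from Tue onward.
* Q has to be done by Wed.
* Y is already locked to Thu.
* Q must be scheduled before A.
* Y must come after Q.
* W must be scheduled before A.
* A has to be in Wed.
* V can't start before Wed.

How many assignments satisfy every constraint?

4

Enumerating: Y=Thu, A=Wed, V=Wed, Q=Mon, W=Tue | Y in Thu, V in Wed, W in Tue, Q in Tue, A in Wed | A=Wed; W=Tue; V=Thu; Y=Thu; Q=Mon | W=Tue; V=Thu; A=Wed; Y=Thu; Q=Tue.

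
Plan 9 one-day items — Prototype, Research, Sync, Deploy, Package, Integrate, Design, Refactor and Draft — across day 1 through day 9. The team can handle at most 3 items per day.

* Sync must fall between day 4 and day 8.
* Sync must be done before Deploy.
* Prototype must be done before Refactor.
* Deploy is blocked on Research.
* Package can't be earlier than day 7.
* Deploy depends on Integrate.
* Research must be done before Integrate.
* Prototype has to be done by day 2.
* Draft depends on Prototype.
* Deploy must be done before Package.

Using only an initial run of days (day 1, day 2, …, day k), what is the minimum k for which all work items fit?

7

The precedence chain requires at least 4 distinct days.
With at most 3 per day and 9 work items, at least 3 days are needed.
Package can't be placed before day 7, so the schedule must run through at least day 7.
7 works (last occupied day: day 7): for example Research in day 1; Prototype in day 1; Sync in day 4; Draft in day 2; Deploy in day 5; Design in day 1; Integrate in day 2; Refactor in day 2; Package in day 7.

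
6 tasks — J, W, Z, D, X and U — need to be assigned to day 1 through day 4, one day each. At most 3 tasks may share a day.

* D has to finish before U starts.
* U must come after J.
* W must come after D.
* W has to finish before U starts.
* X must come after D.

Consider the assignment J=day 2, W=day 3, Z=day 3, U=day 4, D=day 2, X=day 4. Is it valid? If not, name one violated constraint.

W has to finish before U starts — holds.
W must come after D — holds.
D has to finish before U starts — holds.
U must come after J — holds.
At most 3 tasks may share a day — holds.
X must come after D — holds.

Yes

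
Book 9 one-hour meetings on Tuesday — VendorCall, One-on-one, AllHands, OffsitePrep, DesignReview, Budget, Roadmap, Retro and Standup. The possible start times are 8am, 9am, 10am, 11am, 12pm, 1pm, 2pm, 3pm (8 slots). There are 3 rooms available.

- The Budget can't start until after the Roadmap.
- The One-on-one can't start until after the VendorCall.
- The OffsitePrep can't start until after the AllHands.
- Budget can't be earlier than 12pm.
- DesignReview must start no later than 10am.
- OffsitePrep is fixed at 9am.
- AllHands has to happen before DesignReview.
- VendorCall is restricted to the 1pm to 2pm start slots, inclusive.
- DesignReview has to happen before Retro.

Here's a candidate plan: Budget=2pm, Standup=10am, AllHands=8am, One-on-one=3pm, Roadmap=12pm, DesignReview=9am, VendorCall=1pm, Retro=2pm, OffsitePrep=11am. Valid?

Invalid. OffsitePrep is fixed at 9am.

OffsitePrep is fixed at 9am — violated.
Budget can't be earlier than 12pm — holds.
VendorCall is restricted to the 1pm to 2pm start slots, inclusive — holds.
The OffsitePrep can't start until after the AllHands — holds.
There are 3 rooms available — holds.
The One-on-one can't start until after the VendorCall — holds.
DesignReview has to happen before Retro — holds.
DesignReview must start no later than 10am — holds.
The Budget can't start until after the Roadmap — holds.
AllHands has to happen before DesignReview — holds.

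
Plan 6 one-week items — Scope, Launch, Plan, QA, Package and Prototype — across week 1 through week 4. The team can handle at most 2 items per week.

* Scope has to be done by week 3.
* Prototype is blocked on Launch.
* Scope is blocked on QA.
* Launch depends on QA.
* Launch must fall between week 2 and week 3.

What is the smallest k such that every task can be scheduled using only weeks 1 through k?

3

The precedence chain requires at least 3 distinct weeks.
With at most 2 per week and 6 tasks, at least 3 weeks are needed.
3 works (last occupied week: week 3): for example Package in week 3, Launch in week 2, Scope in week 2, QA in week 1, Prototype in week 3, Plan in week 1.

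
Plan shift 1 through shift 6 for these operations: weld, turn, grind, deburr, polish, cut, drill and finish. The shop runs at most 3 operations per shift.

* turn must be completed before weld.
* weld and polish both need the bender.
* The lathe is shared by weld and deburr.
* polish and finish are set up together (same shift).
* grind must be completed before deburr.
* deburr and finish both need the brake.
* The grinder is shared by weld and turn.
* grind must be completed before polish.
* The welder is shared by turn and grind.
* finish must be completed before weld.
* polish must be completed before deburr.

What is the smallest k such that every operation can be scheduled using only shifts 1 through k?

4

The precedence chain requires at least 3 distinct shifts.
With at most 3 per shift and 8 operations, at least 3 shifts are needed.
Could 3 shifts be enough, i.e. nothing placed later than shift 3? No: weld must come after finish (at shift 1 or later) → {shift 2, shift 3}; deburr must come after grind (at shift 1 or later) → {shift 2, shift 3}; grind must come before deburr (at shift 3 or earlier) → {shift 1, shift 2}; polish must come after grind (at shift 1 or later) → {shift 2, shift 3}; deburr must come after polish (at shift 2 or later) → {shift 3}; polish must come before deburr (at shift 3 or earlier) → {shift 2}; weld can't share with polish (shift 2) → {shift 3}; deburr can't share with weld (shift 3) → nothing is left.
So 3 shifts is not enough.
4 works (last occupied shift: shift 4): for example polish=shift 2; cut=shift 1; deburr=shift 4; weld=shift 3; turn=shift 2; finish=shift 2; drill=shift 1; grind=shift 1.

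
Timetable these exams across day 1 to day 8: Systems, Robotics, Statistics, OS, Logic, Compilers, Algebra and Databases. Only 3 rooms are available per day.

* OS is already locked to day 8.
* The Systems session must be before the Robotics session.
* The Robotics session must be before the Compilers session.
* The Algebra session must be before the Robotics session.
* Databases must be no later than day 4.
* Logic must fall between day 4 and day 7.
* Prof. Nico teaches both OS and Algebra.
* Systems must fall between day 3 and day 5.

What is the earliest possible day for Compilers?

Precedence pushes Compilers to at least day 5.
Compilers at day 5 is achievable: Statistics in day 1, Systems in day 3, Databases in day 1, Compilers in day 5, OS in day 8, Logic in day 4, Robotics in day 4, Algebra in day 1.

day 5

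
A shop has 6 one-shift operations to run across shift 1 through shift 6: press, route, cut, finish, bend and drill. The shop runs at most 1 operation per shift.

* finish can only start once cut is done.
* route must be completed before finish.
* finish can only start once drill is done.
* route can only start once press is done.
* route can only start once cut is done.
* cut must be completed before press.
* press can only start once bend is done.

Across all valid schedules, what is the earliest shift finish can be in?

shift 6

Precedence pushes finish to at least shift 4.
finish at shift 6 is achievable: bend in shift 2, route in shift 4, finish in shift 6, cut in shift 1, drill in shift 5, press in shift 3.
Nothing earlier works — the capacity limit rule out every shift before shift 6.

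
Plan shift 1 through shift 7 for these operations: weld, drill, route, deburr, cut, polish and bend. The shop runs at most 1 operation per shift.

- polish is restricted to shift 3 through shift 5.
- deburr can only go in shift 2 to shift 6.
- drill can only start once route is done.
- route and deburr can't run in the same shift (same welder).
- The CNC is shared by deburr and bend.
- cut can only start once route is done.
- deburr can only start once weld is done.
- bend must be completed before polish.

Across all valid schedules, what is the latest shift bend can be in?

Downstream work caps bend at shift 4.
bend at shift 4 is achievable: cut -> shift 7, weld -> shift 1, bend -> shift 4, route -> shift 3, deburr -> shift 2, polish -> shift 5, drill -> shift 6.

shift 4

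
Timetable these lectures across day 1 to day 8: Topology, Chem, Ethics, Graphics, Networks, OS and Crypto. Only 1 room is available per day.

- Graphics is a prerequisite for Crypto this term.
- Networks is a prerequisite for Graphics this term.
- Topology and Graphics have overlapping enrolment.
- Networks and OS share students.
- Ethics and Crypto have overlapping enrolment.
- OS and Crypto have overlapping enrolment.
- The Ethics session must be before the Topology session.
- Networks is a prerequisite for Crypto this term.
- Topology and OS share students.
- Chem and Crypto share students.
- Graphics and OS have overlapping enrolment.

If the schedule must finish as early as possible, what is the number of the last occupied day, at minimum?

The precedence chain requires at least 3 distinct days.
With at most 1 per day and 7 lectures, at least 7 days are needed.
7 works (last occupied day: day 7): for example Crypto -> day 3, Networks -> day 1, Topology -> day 5, OS -> day 7, Chem -> day 6, Ethics -> day 4, Graphics -> day 2.

day 7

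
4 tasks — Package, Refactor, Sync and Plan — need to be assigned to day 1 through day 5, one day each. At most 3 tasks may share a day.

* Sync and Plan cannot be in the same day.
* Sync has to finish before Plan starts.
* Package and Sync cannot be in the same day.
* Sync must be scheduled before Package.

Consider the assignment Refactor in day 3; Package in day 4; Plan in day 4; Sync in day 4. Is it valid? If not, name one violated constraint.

Package and Sync cannot be in the same day — violated.
Sync must be scheduled before Package — violated.
Sync has to finish before Plan starts — violated.
Sync and Plan cannot be in the same day — violated.
At most 3 tasks may share a day — holds.

No. Package and Sync cannot be in the same day is not satisfied.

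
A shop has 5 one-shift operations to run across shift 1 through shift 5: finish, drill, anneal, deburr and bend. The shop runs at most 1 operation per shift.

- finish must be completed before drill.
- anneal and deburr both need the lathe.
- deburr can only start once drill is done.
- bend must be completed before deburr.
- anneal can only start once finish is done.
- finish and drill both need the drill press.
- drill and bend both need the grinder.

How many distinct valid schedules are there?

Splitting on finish: it can be shift 1 (8), shift 2 (3). Listing each branch's schedules as (drill, anneal, deburr, bend) by shift number:
finish=shift 1: (2,3,5,4) (2,4,5,3) (2,5,4,3) (3,2,5,4) (3,4,5,2) (3,5,4,2) (4,2,5,3) (4,3,5,2) — 8.
finish=shift 2: (3,4,5,1) (3,5,4,1) (4,3,5,1) — 3.
Summing: 8 + 3 = 11.

11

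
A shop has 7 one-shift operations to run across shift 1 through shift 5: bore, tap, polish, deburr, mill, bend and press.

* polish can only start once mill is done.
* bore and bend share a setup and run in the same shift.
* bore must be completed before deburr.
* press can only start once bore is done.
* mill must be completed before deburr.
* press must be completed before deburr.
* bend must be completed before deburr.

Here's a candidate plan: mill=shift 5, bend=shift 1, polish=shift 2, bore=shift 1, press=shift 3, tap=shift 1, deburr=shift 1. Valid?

bore and bend share a setup and run in the same shift — holds.
bore must be completed before deburr — violated.
press can only start once bore is done — holds.
bend must be completed before deburr — violated.
polish can only start once mill is done — violated.
press must be completed before deburr — violated.
mill must be completed before deburr — violated.

Invalid. mill must be completed before deburr.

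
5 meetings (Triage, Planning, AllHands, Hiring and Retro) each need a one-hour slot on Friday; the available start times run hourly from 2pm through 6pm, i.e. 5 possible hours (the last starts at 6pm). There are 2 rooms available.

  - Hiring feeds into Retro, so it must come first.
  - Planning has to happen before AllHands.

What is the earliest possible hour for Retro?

Precedence pushes Retro to at least 3pm.
Retro at 3pm is achievable: Retro=3pm; Planning=2pm; Triage=4pm; AllHands=3pm; Hiring=2pm.

3pm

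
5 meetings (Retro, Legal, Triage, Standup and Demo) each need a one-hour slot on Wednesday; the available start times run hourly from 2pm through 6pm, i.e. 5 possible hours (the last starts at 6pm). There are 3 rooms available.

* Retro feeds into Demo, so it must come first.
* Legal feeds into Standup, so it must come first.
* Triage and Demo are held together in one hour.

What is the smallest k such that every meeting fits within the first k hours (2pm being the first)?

The precedence chain requires at least 2 distinct hours.
With at most 3 per hour and 5 meetings, at least 2 hours are needed.
2 works (last occupied hour: 3pm): for example Demo -> 3pm; Legal -> 2pm; Standup -> 3pm; Triage -> 3pm; Retro -> 2pm.

2 hours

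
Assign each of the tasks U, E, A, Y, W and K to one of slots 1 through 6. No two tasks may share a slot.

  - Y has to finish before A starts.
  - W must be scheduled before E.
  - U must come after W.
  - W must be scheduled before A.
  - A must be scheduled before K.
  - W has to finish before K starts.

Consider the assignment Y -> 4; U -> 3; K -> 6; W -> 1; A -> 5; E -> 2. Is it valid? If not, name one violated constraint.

Valid

W has to finish before K starts — holds.
No two tasks may share a slot — holds.
W must be scheduled before A — holds.
Y has to finish before A starts — holds.
W must be scheduled before E — holds.
A must be scheduled before K — holds.
U must come after W — holds.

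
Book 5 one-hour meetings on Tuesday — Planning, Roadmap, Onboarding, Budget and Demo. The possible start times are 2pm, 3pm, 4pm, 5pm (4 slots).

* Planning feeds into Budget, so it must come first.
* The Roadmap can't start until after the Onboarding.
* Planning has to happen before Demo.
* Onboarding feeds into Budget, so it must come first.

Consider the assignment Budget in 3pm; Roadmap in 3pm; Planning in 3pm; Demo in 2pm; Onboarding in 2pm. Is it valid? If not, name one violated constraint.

No — it violates: Planning has to happen before Demo

Onboarding feeds into Budget, so it must come first — holds.
The Roadmap can't start until after the Onboarding — holds.
Planning has to happen before Demo — violated.
Planning feeds into Budget, so it must come first — violated.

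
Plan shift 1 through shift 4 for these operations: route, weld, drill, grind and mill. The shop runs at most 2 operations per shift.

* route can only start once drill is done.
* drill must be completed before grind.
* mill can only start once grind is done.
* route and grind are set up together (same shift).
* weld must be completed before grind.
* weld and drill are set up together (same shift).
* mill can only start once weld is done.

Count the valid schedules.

4

Enumerating: weld=shift 1; route=shift 2; drill=shift 1; grind=shift 2; mill=shift 3 | weld in shift 1; mill in shift 4; grind in shift 2; drill in shift 1; route in shift 2 | route=shift 3; weld=shift 1; grind=shift 3; mill=shift 4; drill=shift 1 | mill=shift 4, drill=shift 2, grind=shift 3, weld=shift 2, route=shift 3.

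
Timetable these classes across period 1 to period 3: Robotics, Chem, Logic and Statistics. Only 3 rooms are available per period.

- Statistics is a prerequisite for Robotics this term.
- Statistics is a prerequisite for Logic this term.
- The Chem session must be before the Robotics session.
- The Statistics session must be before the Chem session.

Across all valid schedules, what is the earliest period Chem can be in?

period 2

Precedence pushes Chem to at least period 2; downstream work caps Chem at period 2.
Chem at period 2 is achievable: Logic=period 2; Chem=period 2; Robotics=period 3; Statistics=period 1.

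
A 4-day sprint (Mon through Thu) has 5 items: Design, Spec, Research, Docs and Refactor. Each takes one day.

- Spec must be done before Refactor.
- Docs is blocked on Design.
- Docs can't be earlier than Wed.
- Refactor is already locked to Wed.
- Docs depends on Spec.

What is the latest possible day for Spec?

Tue

Downstream work caps Spec at Tue.
Spec at Tue is achievable: Spec -> Tue; Docs -> Wed; Design -> Mon; Refactor -> Wed; Research -> Mon.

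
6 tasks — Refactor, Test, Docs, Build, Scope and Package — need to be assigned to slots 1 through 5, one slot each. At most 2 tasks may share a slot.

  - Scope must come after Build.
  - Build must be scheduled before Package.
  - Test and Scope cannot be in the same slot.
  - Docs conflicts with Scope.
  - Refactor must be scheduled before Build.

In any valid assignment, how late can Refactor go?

3

Downstream work caps Refactor at 3.
Refactor at 3 is achievable: Refactor -> 3; Build -> 4; Test -> 1; Docs -> 1; Scope -> 5; Package -> 5.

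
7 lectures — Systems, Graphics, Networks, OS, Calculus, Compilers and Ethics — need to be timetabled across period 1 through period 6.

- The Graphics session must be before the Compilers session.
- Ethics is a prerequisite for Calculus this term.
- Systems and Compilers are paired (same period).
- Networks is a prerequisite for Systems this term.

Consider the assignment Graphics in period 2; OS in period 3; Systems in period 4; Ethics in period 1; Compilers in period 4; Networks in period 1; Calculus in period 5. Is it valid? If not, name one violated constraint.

Systems and Compilers are paired (same period) — holds.
Ethics is a prerequisite for Calculus this term — holds.
The Graphics session must be before the Compilers session — holds.
Networks is a prerequisite for Systems this term — holds.

Valid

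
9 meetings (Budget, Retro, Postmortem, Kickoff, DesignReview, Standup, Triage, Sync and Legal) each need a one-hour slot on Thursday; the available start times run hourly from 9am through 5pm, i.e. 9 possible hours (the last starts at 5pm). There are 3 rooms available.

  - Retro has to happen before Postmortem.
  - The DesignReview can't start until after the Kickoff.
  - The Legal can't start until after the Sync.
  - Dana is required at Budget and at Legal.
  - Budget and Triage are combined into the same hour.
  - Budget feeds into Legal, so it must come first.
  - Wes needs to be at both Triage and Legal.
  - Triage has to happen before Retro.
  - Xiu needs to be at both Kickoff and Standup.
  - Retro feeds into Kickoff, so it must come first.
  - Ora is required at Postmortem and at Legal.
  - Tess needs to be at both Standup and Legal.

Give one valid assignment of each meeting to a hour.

Legal in 10am, Retro in 10am, Standup in 12pm, Postmortem in 11am, Triage in 9am, Kickoff in 11am, Budget in 9am, Sync in 9am, DesignReview in 12pm

Checking: Triage(9am) before Retro(10am); Kickoff(11am) before DesignReview(12pm); Retro(10am) before Kickoff(11am); Sync(9am) before Legal(10am); Budget(9am) before Legal(10am); Retro(10am) before Postmortem(11am); Standup(12pm) != Legal(10am); Triage(9am) != Legal(10am); Postmortem(11am) != Legal(10am); Kickoff(11am) != Standup(12pm); Budget(9am) != Legal(10am); Budget = Triage = 9am; max 3 per hour (cap 3).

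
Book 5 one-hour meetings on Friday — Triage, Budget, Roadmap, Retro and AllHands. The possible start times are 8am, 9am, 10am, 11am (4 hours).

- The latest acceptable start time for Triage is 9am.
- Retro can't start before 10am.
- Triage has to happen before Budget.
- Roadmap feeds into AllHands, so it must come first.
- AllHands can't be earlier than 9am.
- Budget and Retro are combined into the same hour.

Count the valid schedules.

24

Splitting on Triage: it can be 8am (12), 9am (12). Listing each branch's schedules as (Budget, Roadmap, Retro, AllHands):
Triage=8am: (10am,8am,10am,9am) (10am,8am,10am,10am) (10am,8am,10am,11am) (10am,9am,10am,10am) (10am,9am,10am,11am) (10am,10am,10am,11am) (11am,8am,11am,9am) (11am,8am,11am,10am) (11am,8am,11am,11am) (11am,9am,11am,10am) (11am,9am,11am,11am) (11am,10am,11am,11am) — 12.
Triage=9am: (10am,8am,10am,9am) (10am,8am,10am,10am) (10am,8am,10am,11am) (10am,9am,10am,10am) (10am,9am,10am,11am) (10am,10am,10am,11am) (11am,8am,11am,9am) (11am,8am,11am,10am) (11am,8am,11am,11am) (11am,9am,11am,10am) (11am,9am,11am,11am) (11am,10am,11am,11am) — 12.
Summing: 12 + 12 = 24.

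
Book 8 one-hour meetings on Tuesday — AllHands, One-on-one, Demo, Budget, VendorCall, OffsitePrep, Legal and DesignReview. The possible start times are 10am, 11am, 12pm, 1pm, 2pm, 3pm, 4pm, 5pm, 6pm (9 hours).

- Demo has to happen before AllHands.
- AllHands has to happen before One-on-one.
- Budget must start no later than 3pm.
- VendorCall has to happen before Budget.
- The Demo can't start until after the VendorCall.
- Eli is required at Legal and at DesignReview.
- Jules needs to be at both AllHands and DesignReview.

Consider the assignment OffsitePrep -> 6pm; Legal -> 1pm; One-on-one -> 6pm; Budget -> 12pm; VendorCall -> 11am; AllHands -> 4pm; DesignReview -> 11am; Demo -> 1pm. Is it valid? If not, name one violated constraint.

VendorCall has to happen before Budget — holds.
Budget must start no later than 3pm — holds.
AllHands has to happen before One-on-one — holds.
Eli is required at Legal and at DesignReview — holds.
Jules needs to be at both AllHands and DesignReview — holds.
Demo has to happen before AllHands — holds.
The Demo can't start until after the VendorCall — holds.

Valid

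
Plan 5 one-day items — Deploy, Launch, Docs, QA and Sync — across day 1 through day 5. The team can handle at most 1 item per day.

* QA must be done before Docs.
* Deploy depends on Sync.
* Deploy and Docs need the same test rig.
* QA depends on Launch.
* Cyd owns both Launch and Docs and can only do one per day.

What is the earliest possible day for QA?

Precedence pushes QA to at least day 2; downstream work caps QA at day 4.
QA at day 2 is achievable: Sync=day 3, Launch=day 1, Deploy=day 4, QA=day 2, Docs=day 5.

day 2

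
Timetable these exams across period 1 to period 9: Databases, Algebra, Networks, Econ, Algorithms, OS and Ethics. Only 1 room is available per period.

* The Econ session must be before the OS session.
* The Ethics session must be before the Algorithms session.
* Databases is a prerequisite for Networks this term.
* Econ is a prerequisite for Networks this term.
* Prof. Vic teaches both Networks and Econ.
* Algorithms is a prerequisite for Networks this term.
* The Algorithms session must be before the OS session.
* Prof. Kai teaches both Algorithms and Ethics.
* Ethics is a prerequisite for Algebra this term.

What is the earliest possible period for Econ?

Downstream work caps Econ at period 8.
Econ at period 1 is achievable: Databases=period 4, Algorithms=period 3, Econ=period 1, Networks=period 5, Ethics=period 2, OS=period 6, Algebra=period 7.

period 1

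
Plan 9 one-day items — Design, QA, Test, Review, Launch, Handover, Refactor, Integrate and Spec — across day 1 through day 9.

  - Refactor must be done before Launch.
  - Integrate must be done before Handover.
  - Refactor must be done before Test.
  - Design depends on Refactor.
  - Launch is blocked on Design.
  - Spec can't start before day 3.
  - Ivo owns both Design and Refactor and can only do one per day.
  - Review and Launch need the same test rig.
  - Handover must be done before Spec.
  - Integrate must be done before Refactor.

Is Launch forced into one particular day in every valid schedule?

Launch can be day 4 (e.g. Test=day 3, Refactor=day 2, Integrate=day 1, Handover=day 2, Spec=day 3, QA=day 1, Launch=day 4, Design=day 3, Review=day 1) or day 5 (e.g. Review in day 1, QA in day 1, Design in day 3, Handover in day 2, Integrate in day 1, Launch in day 5, Test in day 3, Spec in day 3, Refactor in day 2).

No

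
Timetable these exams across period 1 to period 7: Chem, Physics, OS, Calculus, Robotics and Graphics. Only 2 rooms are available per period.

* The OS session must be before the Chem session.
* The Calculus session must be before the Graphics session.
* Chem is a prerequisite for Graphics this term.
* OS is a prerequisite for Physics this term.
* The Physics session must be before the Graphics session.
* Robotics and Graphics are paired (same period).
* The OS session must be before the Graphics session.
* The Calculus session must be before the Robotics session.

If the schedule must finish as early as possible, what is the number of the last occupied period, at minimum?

The precedence chain requires at least 3 distinct periods.
With at most 2 per period and 6 exams, at least 3 periods are needed.
3 works (last occupied period: period 3): for example Calculus -> period 1, Robotics -> period 3, OS -> period 1, Physics -> period 2, Chem -> period 2, Graphics -> period 3.

3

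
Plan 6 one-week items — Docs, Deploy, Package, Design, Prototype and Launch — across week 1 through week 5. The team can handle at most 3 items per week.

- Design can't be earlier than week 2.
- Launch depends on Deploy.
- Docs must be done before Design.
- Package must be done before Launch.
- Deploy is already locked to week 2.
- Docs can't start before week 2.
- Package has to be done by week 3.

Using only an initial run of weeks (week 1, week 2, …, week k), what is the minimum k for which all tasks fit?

The precedence chain requires at least 2 distinct weeks.
With at most 3 per week and 6 tasks, at least 2 weeks are needed.
Propagating the time windows through the other constraints, Design can't land before week 3, so the schedule must run through at least week 3.
3 works (last occupied week: week 3): for example Docs in week 2; Design in week 3; Package in week 1; Launch in week 3; Deploy in week 2; Prototype in week 1.

3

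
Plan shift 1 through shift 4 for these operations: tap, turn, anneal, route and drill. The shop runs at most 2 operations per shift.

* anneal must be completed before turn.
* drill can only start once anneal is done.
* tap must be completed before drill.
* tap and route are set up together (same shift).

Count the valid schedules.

Splitting on tap: it can be shift 1 (5), shift 2 (5), shift 3 (3). Listing each branch's schedules as (turn, anneal, route, drill) by shift number:
tap=shift 1: (3,2,1,3) (3,2,1,4) (4,2,1,3) (4,2,1,4) (4,3,1,4) — 5.
tap=shift 2: (3,1,2,3) (3,1,2,4) (4,1,2,3) (4,1,2,4) (4,3,2,4) — 5.
tap=shift 3: (2,1,3,4) (4,1,3,4) (4,2,3,4) — 3.
Summing: 5 + 5 + 3 = 13.

13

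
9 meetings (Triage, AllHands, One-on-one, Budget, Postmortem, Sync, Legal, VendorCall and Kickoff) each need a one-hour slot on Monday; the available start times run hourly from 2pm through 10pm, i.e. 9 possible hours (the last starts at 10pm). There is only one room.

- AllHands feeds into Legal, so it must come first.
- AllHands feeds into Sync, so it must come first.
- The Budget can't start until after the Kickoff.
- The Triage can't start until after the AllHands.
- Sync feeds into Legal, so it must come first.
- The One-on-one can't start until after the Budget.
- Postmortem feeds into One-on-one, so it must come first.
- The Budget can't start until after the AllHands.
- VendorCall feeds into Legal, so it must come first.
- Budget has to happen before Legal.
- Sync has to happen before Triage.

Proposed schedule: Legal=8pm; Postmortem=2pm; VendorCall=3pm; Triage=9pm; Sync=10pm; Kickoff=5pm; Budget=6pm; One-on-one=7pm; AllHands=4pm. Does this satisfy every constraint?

There is only one room — holds.
The Budget can't start until after the Kickoff — holds.
The One-on-one can't start until after the Budget — holds.
Postmortem feeds into One-on-one, so it must come first — holds.
The Budget can't start until after the AllHands — holds.
The Triage can't start until after the AllHands — holds.
AllHands feeds into Legal, so it must come first — holds.
Budget has to happen before Legal — holds.
Sync feeds into Legal, so it must come first — violated.
VendorCall feeds into Legal, so it must come first — holds.
Sync has to happen before Triage — violated.
AllHands feeds into Sync, so it must come first — holds.

Invalid. Sync feeds into Legal, so it must come first.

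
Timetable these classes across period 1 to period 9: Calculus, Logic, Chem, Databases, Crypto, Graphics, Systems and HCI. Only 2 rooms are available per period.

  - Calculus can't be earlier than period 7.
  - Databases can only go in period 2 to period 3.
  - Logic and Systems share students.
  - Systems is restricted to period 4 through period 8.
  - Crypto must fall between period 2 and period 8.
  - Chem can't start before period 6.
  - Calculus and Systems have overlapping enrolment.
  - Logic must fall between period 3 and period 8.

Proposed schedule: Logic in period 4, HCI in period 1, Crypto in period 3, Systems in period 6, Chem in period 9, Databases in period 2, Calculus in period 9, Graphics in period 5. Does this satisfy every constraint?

Yes

Logic must fall between period 3 and period 8 — holds.
Calculus and Systems have overlapping enrolment — holds.
Only 2 rooms are available per period — holds.
Chem can't start before period 6 — holds.
Databases can only go in period 2 to period 3 — holds.
Calculus can't be earlier than period 7 — holds.
Systems is restricted to period 4 through period 8 — holds.
Crypto must fall between period 2 and period 8 — holds.
Logic and Systems share students — holds.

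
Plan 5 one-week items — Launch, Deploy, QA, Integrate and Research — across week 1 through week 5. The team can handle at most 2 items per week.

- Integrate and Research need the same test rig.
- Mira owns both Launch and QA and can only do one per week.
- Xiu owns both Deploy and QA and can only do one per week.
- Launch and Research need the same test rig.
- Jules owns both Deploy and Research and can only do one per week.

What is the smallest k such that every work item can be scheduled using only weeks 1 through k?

With at most 2 per week and 5 work items, at least 3 weeks are needed.
3 works (last occupied week: week 3): for example Integrate in week 2; QA in week 2; Deploy in week 1; Launch in week 1; Research in week 3.

3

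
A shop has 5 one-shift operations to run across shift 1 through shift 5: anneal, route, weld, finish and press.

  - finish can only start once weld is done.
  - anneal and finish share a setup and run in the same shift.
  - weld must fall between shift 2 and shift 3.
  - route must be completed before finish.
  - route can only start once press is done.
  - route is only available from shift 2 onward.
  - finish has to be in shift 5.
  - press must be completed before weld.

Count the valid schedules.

8

Splitting on route: it can be shift 2 (2), shift 3 (3), shift 4 (3). Listing each branch's schedules as (anneal, weld, finish, press) by shift number:
route=shift 2: (5,2,5,1) (5,3,5,1) — 2.
route=shift 3: (5,2,5,1) (5,3,5,1) (5,3,5,2) — 3.
route=shift 4: (5,2,5,1) (5,3,5,1) (5,3,5,2) — 3.
Summing: 2 + 3 + 3 = 8.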